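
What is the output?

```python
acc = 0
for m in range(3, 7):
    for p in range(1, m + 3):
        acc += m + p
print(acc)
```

m=3,p=1: acc = 0+4 = 4
m=3,p=2: acc = 4+5 = 9
m=3,p=3: acc = 9+6 = 15
m=3,p=4: acc = 15+7 = 22
m=3,p=5: acc = 22+8 = 30
m=4,p=1: acc = 30+5 = 35
m=4,p=2: acc = 35+6 = 41
m=4,p=3: acc = 41+7 = 48
m=4,p=4: acc = 48+8 = 56
m=4,p=5: acc = 56+9 = 65
m=4,p=6: acc = 65+10 = 75
m=5,p=1: acc = 75+6 = 81
m=5,p=2: acc = 81+7 = 88
m=5,p=3: acc = 88+8 = 96
m=5,p=4: acc = 96+9 = 105
m=5,p=5: acc = 105+10 = 115
m=5,p=6: acc = 115+11 = 126
m=5,p=7: acc = 126+12 = 138
m=6,p=1: acc = 138+7 = 145
m=6,p=2: acc = 145+8 = 153
m=6,p=3: acc = 153+9 = 162
m=6,p=4: acc = 162+10 = 172
m=6,p=5: acc = 172+11 = 183
m=6,p=6: acc = 183+12 = 195
m=6,p=7: acc = 195+13 = 208
m=6,p=8: acc = 208+14 = 222

222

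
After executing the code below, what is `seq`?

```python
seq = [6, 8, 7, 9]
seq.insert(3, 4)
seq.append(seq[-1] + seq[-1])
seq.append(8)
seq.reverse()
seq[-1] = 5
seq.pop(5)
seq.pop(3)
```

insert 4 at 3 → [6, 8, 7, 4, 9]
append seq[-1]+seq[-1] = 9+9 = 18 → [6, 8, 7, 4, 9, 18]
append 8 → [6, 8, 7, 4, 9, 18, 8]
reverse → [8, 18, 9, 4, 7, 8, 6]
seq[-1] = 5 → [8, 18, 9, 4, 7, 8, 5]
pop(5) removes 8 → [8, 18, 9, 4, 7, 5]
pop(3) removes 4 → [8, 18, 9, 7, 5]

[8, 18, 9, 7, 5]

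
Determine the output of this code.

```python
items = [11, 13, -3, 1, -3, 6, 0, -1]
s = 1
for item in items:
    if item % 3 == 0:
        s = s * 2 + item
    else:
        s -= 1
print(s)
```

-49

item=11: not %3==0, s = 1-1 = 0
item=13: not %3==0, s = 0-1 = -1
item=-3: %3==0, s = (-1)*2+(-3) = -5
item=1: not %3==0, s = (-5)-1 = -6
item=-3: %3==0, s = (-6)*2+(-3) = -15
item=6: %3==0, s = (-15)*2+6 = -24
item=0: %3==0, s = (-24)*2+0 = -48
item=-1: not %3==0, s = (-48)-1 = -49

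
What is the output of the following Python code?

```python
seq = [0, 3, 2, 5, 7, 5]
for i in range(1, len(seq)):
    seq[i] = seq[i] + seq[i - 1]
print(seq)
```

i=1: seq[1] = 3+0 = 3 → [0, 3, 2, 5, 7, 5]
i=2: seq[2] = 2+3 = 5 → [0, 3, 5, 5, 7, 5]
i=3: seq[3] = 5+5 = 10 → [0, 3, 5, 10, 7, 5]
i=4: seq[4] = 7+10 = 17 → [0, 3, 5, 10, 17, 5]
i=5: seq[5] = 5+17 = 22 → [0, 3, 5, 10, 17, 22]

[0, 3, 5, 10, 17, 22]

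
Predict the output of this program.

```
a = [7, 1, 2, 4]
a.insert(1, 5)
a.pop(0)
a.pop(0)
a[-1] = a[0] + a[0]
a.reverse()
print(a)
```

insert 5 at 1 → [7, 5, 1, 2, 4]
pop(0) removes 7 → [5, 1, 2, 4]
pop(0) removes 5 → [1, 2, 4]
a[-1] = a[0]+a[0] = 1+1 = 2 → [1, 2, 2]
reverse → [2, 2, 1]

[2, 2, 1]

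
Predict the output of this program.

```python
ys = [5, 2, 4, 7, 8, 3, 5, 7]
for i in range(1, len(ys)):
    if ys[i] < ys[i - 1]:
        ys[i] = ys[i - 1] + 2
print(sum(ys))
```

96

i=1: 2<5, ys[1] = 5+2 = 7 → [5, 7, 4, 7, 8, 3, 5, 7]
i=2: 4<7, ys[2] = 7+2 = 9 → [5, 7, 9, 7, 8, 3, 5, 7]
i=3: 7<9, ys[3] = 9+2 = 11 → [5, 7, 9, 11, 8, 3, 5, 7]
i=4: 8<11, ys[4] = 11+2 = 13 → [5, 7, 9, 11, 13, 3, 5, 7]
i=5: 3<13, ys[5] = 13+2 = 15 → [5, 7, 9, 11, 13, 15, 5, 7]
i=6: 5<15, ys[6] = 15+2 = 17 → [5, 7, 9, 11, 13, 15, 17, 7]
i=7: 7<17, ys[7] = 17+2 = 19 → [5, 7, 9, 11, 13, 15, 17, 19]
sum = 96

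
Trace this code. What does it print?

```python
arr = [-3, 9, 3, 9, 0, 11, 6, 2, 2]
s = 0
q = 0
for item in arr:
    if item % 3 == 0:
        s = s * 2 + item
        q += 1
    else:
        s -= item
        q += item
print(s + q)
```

item=-3: %3==0, s = 0*2+(-3) = -3; q=1
item=9: %3==0, s = (-3)*2+9 = 3; q=2
item=3: %3==0, s = 3*2+3 = 9; q=3
item=9: %3==0, s = 9*2+9 = 27; q=4
item=0: %3==0, s = 27*2+0 = 54; q=5
item=11: not %3==0, s = 54-11 = 43; q=16
item=6: %3==0, s = 43*2+6 = 92; q=17
item=2: not %3==0, s = 92-2 = 90; q=19
item=2: not %3==0, s = 90-2 = 88; q=21
s+q = 88+21 = 109

109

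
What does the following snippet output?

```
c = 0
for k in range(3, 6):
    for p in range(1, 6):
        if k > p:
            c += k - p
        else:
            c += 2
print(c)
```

31

k=3,p=1: 3>1, c = 0+2 = 2
k=3,p=2: 3>2, c = 2+1 = 3
k=3,p=3: not 3>3, c = 3+2 = 5
k=3,p=4: not 3>4, c = 5+2 = 7
k=3,p=5: not 3>5, c = 7+2 = 9
k=4,p=1: 4>1, c = 9+3 = 12
k=4,p=2: 4>2, c = 12+2 = 14
k=4,p=3: 4>3, c = 14+1 = 15
k=4,p=4: not 4>4, c = 15+2 = 17
k=4,p=5: not 4>5, c = 17+2 = 19
k=5,p=1: 5>1, c = 19+4 = 23
k=5,p=2: 5>2, c = 23+3 = 26
k=5,p=3: 5>3, c = 26+2 = 28
k=5,p=4: 5>4, c = 28+1 = 29
k=5,p=5: not 5>5, c = 29+2 = 31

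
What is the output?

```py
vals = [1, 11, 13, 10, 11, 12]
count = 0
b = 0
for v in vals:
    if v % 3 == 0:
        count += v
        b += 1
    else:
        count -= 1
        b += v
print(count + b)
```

54

v=1: not %3==0, count = 0-1 = -1; b=1
v=11: not %3==0, count = (-1)-1 = -2; b=12
v=13: not %3==0, count = (-2)-1 = -3; b=25
v=10: not %3==0, count = (-3)-1 = -4; b=35
v=11: not %3==0, count = (-4)-1 = -5; b=46
v=12: %3==0, count = (-5)+12 = 7; b=47
count+b = 7+47 = 54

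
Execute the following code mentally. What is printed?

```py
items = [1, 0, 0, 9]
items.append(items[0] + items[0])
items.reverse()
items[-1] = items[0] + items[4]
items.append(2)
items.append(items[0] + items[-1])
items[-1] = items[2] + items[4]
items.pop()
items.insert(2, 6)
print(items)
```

append items[0]+items[0] = 1+1 = 2 → [1, 0, 0, 9, 2]
reverse → [2, 9, 0, 0, 1]
items[-1] = items[0]+items[4] = 2+1 = 3 → [2, 9, 0, 0, 3]
append 2 → [2, 9, 0, 0, 3, 2]
append items[0]+items[-1] = 2+2 = 4 → [2, 9, 0, 0, 3, 2, 4]
items[-1] = items[2]+items[4] = 0+3 = 3 → [2, 9, 0, 0, 3, 2, 3]
pop() removes 3 → [2, 9, 0, 0, 3, 2]
insert 6 at 2 → [2, 9, 6, 0, 0, 3, 2]

[2, 9, 6, 0, 0, 3, 2]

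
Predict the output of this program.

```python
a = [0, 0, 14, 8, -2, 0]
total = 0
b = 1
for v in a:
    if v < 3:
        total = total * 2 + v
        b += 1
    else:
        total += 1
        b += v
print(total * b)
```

108

v=0: <3, total = 0*2+0 = 0; b=2
v=0: <3, total = 0*2+0 = 0; b=3
v=14: not <3, total = 0+1 = 1; b=17
v=8: not <3, total = 1+1 = 2; b=25
v=-2: <3, total = 2*2+(-2) = 2; b=26
v=0: <3, total = 2*2+0 = 4; b=27
total*b = 4*27 = 108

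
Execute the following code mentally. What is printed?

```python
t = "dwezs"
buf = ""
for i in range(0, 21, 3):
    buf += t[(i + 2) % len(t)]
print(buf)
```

i=0: add t[2]='e' → 'e'
i=3: add t[0]='d' → 'ed'
i=6: add t[3]='z' → 'edz'
i=9: add t[1]='w' → 'edzw'
i=12: add t[4]='s' → 'edzws'
i=15: add t[2]='e' → 'edzwse'
i=18: add t[0]='d' → 'edzwsed'

edzwsed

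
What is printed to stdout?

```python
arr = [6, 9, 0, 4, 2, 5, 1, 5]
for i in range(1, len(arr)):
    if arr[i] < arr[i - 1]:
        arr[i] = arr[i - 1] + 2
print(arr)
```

i=1: 9>=6, unchanged → [6, 9, 0, 4, 2, 5, 1, 5]
i=2: 0<9, arr[2] = 9+2 = 11 → [6, 9, 11, 4, 2, 5, 1, 5]
i=3: 4<11, arr[3] = 11+2 = 13 → [6, 9, 11, 13, 2, 5, 1, 5]
i=4: 2<13, arr[4] = 13+2 = 15 → [6, 9, 11, 13, 15, 5, 1, 5]
i=5: 5<15, arr[5] = 15+2 = 17 → [6, 9, 11, 13, 15, 17, 1, 5]
i=6: 1<17, arr[6] = 17+2 = 19 → [6, 9, 11, 13, 15, 17, 19, 5]
i=7: 5<19, arr[7] = 19+2 = 21 → [6, 9, 11, 13, 15, 17, 19, 21]

[6, 9, 11, 13, 15, 17, 19, 21]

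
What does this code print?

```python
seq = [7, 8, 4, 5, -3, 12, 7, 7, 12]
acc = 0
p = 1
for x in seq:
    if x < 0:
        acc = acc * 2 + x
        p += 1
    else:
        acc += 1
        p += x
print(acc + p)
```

x=7: not <0, acc = 0+1 = 1; p=8
x=8: not <0, acc = 1+1 = 2; p=16
x=4: not <0, acc = 2+1 = 3; p=20
x=5: not <0, acc = 3+1 = 4; p=25
x=-3: <0, acc = 4*2+(-3) = 5; p=26
x=12: not <0, acc = 5+1 = 6; p=38
x=7: not <0, acc = 6+1 = 7; p=45
x=7: not <0, acc = 7+1 = 8; p=52
x=12: not <0, acc = 8+1 = 9; p=64
acc+p = 9+64 = 73

73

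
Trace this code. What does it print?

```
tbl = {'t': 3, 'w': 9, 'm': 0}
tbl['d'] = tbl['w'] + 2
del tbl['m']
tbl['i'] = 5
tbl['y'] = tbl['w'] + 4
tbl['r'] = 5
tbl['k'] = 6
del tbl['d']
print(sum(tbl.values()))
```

41

tbl['d'] = tbl['w']+2 = 11 → {'t': 3, 'w': 9, 'm': 0, 'd': 11}
del 'm' → {'t': 3, 'w': 9, 'd': 11}
tbl['i'] = 5 → {'t': 3, 'w': 9, 'd': 11, 'i': 5}
tbl['y'] = tbl['w']+4 = 13 → {'t': 3, 'w': 9, 'd': 11, 'i': 5, 'y': 13}
tbl['r'] = 5 → {'t': 3, 'w': 9, 'd': 11, 'i': 5, 'y': 13, 'r': 5}
tbl['k'] = 6 → {'t': 3, 'w': 9, 'd': 11, 'i': 5, 'y': 13, 'r': 5, 'k': 6}
del 'd' → {'t': 3, 'w': 9, 'i': 5, 'y': 13, 'r': 5, 'k': 6}
sum of values = 41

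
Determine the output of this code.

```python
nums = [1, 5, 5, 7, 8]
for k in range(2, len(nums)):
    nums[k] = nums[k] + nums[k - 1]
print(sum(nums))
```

58

k=2: nums[2] = 5+5 = 10 → [1, 5, 10, 7, 8]
k=3: nums[3] = 7+10 = 17 → [1, 5, 10, 17, 8]
k=4: nums[4] = 8+17 = 25 → [1, 5, 10, 17, 25]
sum = 58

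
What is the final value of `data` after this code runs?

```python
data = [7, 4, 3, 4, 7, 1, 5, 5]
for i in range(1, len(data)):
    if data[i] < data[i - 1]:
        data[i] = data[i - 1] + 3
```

i=1: 4<7, data[1] = 7+3 = 10 → [7, 10, 3, 4, 7, 1, 5, 5]
i=2: 3<10, data[2] = 10+3 = 13 → [7, 10, 13, 4, 7, 1, 5, 5]
i=3: 4<13, data[3] = 13+3 = 16 → [7, 10, 13, 16, 7, 1, 5, 5]
i=4: 7<16, data[4] = 16+3 = 19 → [7, 10, 13, 16, 19, 1, 5, 5]
i=5: 1<19, data[5] = 19+3 = 22 → [7, 10, 13, 16, 19, 22, 5, 5]
i=6: 5<22, data[6] = 22+3 = 25 → [7, 10, 13, 16, 19, 22, 25, 5]
i=7: 5<25, data[7] = 25+3 = 28 → [7, 10, 13, 16, 19, 22, 25, 28]

[7, 10, 13, 16, 19, 22, 25, 28]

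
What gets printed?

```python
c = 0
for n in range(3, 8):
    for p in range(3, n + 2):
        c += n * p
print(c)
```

540

n=3,p=3: c = 0+9 = 9
n=3,p=4: c = 9+12 = 21
n=4,p=3: c = 21+12 = 33
n=4,p=4: c = 33+16 = 49
n=4,p=5: c = 49+20 = 69
n=5,p=3: c = 69+15 = 84
n=5,p=4: c = 84+20 = 104
n=5,p=5: c = 104+25 = 129
n=5,p=6: c = 129+30 = 159
n=6,p=3: c = 159+18 = 177
n=6,p=4: c = 177+24 = 201
n=6,p=5: c = 201+30 = 231
n=6,p=6: c = 231+36 = 267
n=6,p=7: c = 267+42 = 309
n=7,p=3: c = 309+21 = 330
n=7,p=4: c = 330+28 = 358
n=7,p=5: c = 358+35 = 393
n=7,p=6: c = 393+42 = 435
n=7,p=7: c = 435+49 = 484
n=7,p=8: c = 484+56 = 540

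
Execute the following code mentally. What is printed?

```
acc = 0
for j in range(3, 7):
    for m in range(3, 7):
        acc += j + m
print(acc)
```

j=3,m=3: acc = 0+6 = 6
j=3,m=4: acc = 6+7 = 13
j=3,m=5: acc = 13+8 = 21
j=3,m=6: acc = 21+9 = 30
j=4,m=3: acc = 30+7 = 37
j=4,m=4: acc = 37+8 = 45
j=4,m=5: acc = 45+9 = 54
j=4,m=6: acc = 54+10 = 64
j=5,m=3: acc = 64+8 = 72
j=5,m=4: acc = 72+9 = 81
j=5,m=5: acc = 81+10 = 91
j=5,m=6: acc = 91+11 = 102
j=6,m=3: acc = 102+9 = 111
j=6,m=4: acc = 111+10 = 121
j=6,m=5: acc = 121+11 = 132
j=6,m=6: acc = 132+12 = 144

144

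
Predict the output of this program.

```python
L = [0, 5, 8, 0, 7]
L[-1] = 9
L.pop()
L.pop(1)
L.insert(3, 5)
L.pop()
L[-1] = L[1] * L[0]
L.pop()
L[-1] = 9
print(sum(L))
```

9

L[-1] = 9 → [0, 5, 8, 0, 9]
pop() removes 9 → [0, 5, 8, 0]
pop(1) removes 5 → [0, 8, 0]
insert 5 at 3 → [0, 8, 0, 5]
pop() removes 5 → [0, 8, 0]
L[-1] = L[1]*L[0] = 8*0 = 0 → [0, 8, 0]
pop() removes 0 → [0, 8]
L[-1] = 9 → [0, 9]
sum = 9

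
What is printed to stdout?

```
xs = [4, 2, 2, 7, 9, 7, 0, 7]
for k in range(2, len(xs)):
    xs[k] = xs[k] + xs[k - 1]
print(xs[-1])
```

k=2: xs[2] = 2+2 = 4 → [4, 2, 4, 7, 9, 7, 0, 7]
k=3: xs[3] = 7+4 = 11 → [4, 2, 4, 11, 9, 7, 0, 7]
k=4: xs[4] = 9+11 = 20 → [4, 2, 4, 11, 20, 7, 0, 7]
k=5: xs[5] = 7+20 = 27 → [4, 2, 4, 11, 20, 27, 0, 7]
k=6: xs[6] = 0+27 = 27 → [4, 2, 4, 11, 20, 27, 27, 7]
k=7: xs[7] = 7+27 = 34 → [4, 2, 4, 11, 20, 27, 27, 34]

34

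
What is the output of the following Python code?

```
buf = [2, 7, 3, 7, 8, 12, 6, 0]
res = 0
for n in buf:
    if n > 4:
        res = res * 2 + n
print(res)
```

n=2: not >4
n=7: >4, res = 0*2+7 = 7
n=3: not >4
n=7: >4, res = 7*2+7 = 21
n=8: >4, res = 21*2+8 = 50
n=12: >4, res = 50*2+12 = 112
n=6: >4, res = 112*2+6 = 230
n=0: not >4

230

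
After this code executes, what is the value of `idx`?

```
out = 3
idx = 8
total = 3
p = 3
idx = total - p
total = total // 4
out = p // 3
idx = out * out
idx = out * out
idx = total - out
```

idx = 3-3 = 0
total = 3//4 = 0
out = 3//3 = 1
idx = 1*1 = 1
idx = 1*1 = 1
idx = 0-1 = -1

-1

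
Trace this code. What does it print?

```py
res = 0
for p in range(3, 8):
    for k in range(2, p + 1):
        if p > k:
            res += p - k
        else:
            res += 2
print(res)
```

p=3,k=2: 3>2, res = 0+1 = 1
p=3,k=3: not 3>3, res = 1+2 = 3
p=4,k=2: 4>2, res = 3+2 = 5
p=4,k=3: 4>3, res = 5+1 = 6
p=4,k=4: not 4>4, res = 6+2 = 8
p=5,k=2: 5>2, res = 8+3 = 11
p=5,k=3: 5>3, res = 11+2 = 13
p=5,k=4: 5>4, res = 13+1 = 14
p=5,k=5: not 5>5, res = 14+2 = 16
p=6,k=2: 6>2, res = 16+4 = 20
p=6,k=3: 6>3, res = 20+3 = 23
p=6,k=4: 6>4, res = 23+2 = 25
p=6,k=5: 6>5, res = 25+1 = 26
p=6,k=6: not 6>6, res = 26+2 = 28
p=7,k=2: 7>2, res = 28+5 = 33
p=7,k=3: 7>3, res = 33+4 = 37
p=7,k=4: 7>4, res = 37+3 = 40
p=7,k=5: 7>5, res = 40+2 = 42
p=7,k=6: 7>6, res = 42+1 = 43
p=7,k=7: not 7>7, res = 43+2 = 45

45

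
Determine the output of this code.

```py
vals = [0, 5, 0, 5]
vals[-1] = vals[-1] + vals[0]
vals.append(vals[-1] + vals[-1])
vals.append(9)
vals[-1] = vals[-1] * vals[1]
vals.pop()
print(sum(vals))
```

20

vals[-1] = vals[-1]+vals[0] = 5+0 = 5 → [0, 5, 0, 5]
append vals[-1]+vals[-1] = 5+5 = 10 → [0, 5, 0, 5, 10]
append 9 → [0, 5, 0, 5, 10, 9]
vals[-1] = vals[-1]*vals[1] = 9*5 = 45 → [0, 5, 0, 5, 10, 45]
pop() removes 45 → [0, 5, 0, 5, 10]
sum = 20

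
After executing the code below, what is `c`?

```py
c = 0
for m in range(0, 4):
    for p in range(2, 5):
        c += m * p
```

54

m=0,p=2: c = 0+0 = 0
m=0,p=3: c = 0+0 = 0
m=0,p=4: c = 0+0 = 0
m=1,p=2: c = 0+2 = 2
m=1,p=3: c = 2+3 = 5
m=1,p=4: c = 5+4 = 9
m=2,p=2: c = 9+4 = 13
m=2,p=3: c = 13+6 = 19
m=2,p=4: c = 19+8 = 27
m=3,p=2: c = 27+6 = 33
m=3,p=3: c = 33+9 = 42
m=3,p=4: c = 42+12 = 54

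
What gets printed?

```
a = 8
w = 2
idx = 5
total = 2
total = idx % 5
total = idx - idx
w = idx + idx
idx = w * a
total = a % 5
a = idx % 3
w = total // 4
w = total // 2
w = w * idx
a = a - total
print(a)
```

total = 5%5 = 0
total = 5-5 = 0
w = 5+5 = 10
idx = 10*8 = 80
total = 8%5 = 3
a = 80%3 = 2
w = 3//4 = 0
w = 3//2 = 1
w = 1*80 = 80
a = 2-3 = -1

-1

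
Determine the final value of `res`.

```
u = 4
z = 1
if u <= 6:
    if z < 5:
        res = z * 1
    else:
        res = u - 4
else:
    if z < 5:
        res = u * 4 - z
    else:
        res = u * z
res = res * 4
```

4

u=4, z=1
u <= 6 is True; z < 5 is True
→ res = z * 1 = 1
res = 1*4 = 4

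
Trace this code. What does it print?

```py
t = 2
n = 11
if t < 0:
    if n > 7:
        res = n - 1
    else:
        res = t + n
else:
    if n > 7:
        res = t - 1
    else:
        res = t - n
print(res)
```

t=2, n=11
t < 0 is False; n > 7 is True
→ res = t - 1 = 1

1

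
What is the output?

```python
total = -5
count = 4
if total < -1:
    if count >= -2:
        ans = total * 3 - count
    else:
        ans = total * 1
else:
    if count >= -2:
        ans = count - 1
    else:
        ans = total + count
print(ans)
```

-19

total=-5, count=4
total < -1 is True; count >= -2 is True
→ ans = total * 3 - count = -19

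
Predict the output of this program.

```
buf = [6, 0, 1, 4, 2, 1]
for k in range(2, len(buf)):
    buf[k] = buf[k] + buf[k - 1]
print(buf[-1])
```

8

k=2: buf[2] = 1+0 = 1 → [6, 0, 1, 4, 2, 1]
k=3: buf[3] = 4+1 = 5 → [6, 0, 1, 5, 2, 1]
k=4: buf[4] = 2+5 = 7 → [6, 0, 1, 5, 7, 1]
k=5: buf[5] = 1+7 = 8 → [6, 0, 1, 5, 7, 8]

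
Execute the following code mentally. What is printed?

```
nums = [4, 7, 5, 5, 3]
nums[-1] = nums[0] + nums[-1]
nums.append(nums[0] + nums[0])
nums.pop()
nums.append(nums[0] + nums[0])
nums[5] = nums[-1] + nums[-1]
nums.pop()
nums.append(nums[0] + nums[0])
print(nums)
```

nums[-1] = nums[0]+nums[-1] = 4+3 = 7 → [4, 7, 5, 5, 7]
append nums[0]+nums[0] = 4+4 = 8 → [4, 7, 5, 5, 7, 8]
pop() removes 8 → [4, 7, 5, 5, 7]
append nums[0]+nums[0] = 4+4 = 8 → [4, 7, 5, 5, 7, 8]
nums[5] = nums[-1]+nums[-1] = 8+8 = 16 → [4, 7, 5, 5, 7, 16]
pop() removes 16 → [4, 7, 5, 5, 7]
append nums[0]+nums[0] = 4+4 = 8 → [4, 7, 5, 5, 7, 8]

[4, 7, 5, 5, 7, 8]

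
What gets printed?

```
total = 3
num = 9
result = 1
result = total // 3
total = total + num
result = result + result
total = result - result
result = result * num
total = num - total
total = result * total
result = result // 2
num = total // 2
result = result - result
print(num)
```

81

result = 3//3 = 1
total = 3+9 = 12
result = 1+1 = 2
total = 2-2 = 0
result = 2*9 = 18
total = 9-0 = 9
total = 18*9 = 162
result = 18//2 = 9
num = 162//2 = 81
result = 9-9 = 0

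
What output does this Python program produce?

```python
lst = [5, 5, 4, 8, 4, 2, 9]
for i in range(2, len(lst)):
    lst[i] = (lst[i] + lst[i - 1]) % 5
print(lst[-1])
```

2

i=2: lst[2] = (4+5)%5 = 4 → [5, 5, 4, 8, 4, 2, 9]
i=3: lst[3] = (8+4)%5 = 2 → [5, 5, 4, 2, 4, 2, 9]
i=4: lst[4] = (4+2)%5 = 1 → [5, 5, 4, 2, 1, 2, 9]
i=5: lst[5] = (2+1)%5 = 3 → [5, 5, 4, 2, 1, 3, 9]
i=6: lst[6] = (9+3)%5 = 2 → [5, 5, 4, 2, 1, 3, 2]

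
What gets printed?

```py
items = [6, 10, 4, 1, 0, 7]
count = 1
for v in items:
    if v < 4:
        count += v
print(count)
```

v=6: not <4
v=10: not <4
v=4: not <4
v=1: <4, count = 1+1 = 2
v=0: <4, count = 2+0 = 2
v=7: not <4

2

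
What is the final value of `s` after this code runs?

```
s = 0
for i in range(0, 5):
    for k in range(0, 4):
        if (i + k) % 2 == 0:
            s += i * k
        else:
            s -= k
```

i=0,k=0: even sum, s = 0+0 = 0
i=0,k=1: odd sum, s = 0-1 = -1
i=0,k=2: even sum, s = (-1)+0 = -1
i=0,k=3: odd sum, s = (-1)-3 = -4
i=1,k=0: odd sum, s = (-4)-0 = -4
i=1,k=1: even sum, s = (-4)+1 = -3
i=1,k=2: odd sum, s = (-3)-2 = -5
i=1,k=3: even sum, s = (-5)+3 = -2
i=2,k=0: even sum, s = (-2)+0 = -2
i=2,k=1: odd sum, s = (-2)-1 = -3
i=2,k=2: even sum, s = (-3)+4 = 1
i=2,k=3: odd sum, s = 1-3 = -2
i=3,k=0: odd sum, s = (-2)-0 = -2
i=3,k=1: even sum, s = (-2)+3 = 1
i=3,k=2: odd sum, s = 1-2 = -1
i=3,k=3: even sum, s = (-1)+9 = 8
i=4,k=0: even sum, s = 8+0 = 8
i=4,k=1: odd sum, s = 8-1 = 7
i=4,k=2: even sum, s = 7+8 = 15
i=4,k=3: odd sum, s = 15-3 = 12

12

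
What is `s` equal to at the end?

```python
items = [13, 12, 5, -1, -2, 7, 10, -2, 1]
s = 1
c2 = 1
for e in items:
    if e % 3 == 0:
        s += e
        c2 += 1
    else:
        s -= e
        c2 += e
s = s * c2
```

-594

e=13: not %3==0, s = 1-13 = -12; c2=14
e=12: %3==0, s = (-12)+12 = 0; c2=15
e=5: not %3==0, s = 0-5 = -5; c2=20
e=-1: not %3==0, s = (-5)-(-1) = -4; c2=19
e=-2: not %3==0, s = (-4)-(-2) = -2; c2=17
e=7: not %3==0, s = (-2)-7 = -9; c2=24
e=10: not %3==0, s = (-9)-10 = -19; c2=34
e=-2: not %3==0, s = (-19)-(-2) = -17; c2=32
e=1: not %3==0, s = (-17)-1 = -18; c2=33
s*c2 = (-18)*33 = -594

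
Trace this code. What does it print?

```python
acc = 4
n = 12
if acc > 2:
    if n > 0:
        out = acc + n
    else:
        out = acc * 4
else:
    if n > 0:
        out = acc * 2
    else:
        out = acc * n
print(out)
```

acc=4, n=12
acc > 2 is True; n > 0 is True
→ out = acc + n = 16

16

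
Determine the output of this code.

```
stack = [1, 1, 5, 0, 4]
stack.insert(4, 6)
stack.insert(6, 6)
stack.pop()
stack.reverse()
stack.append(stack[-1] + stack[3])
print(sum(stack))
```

insert 6 at 4 → [1, 1, 5, 0, 6, 4]
insert 6 at 6 → [1, 1, 5, 0, 6, 4, 6]
pop() removes 6 → [1, 1, 5, 0, 6, 4]
reverse → [4, 6, 0, 5, 1, 1]
append stack[-1]+stack[3] = 1+5 = 6 → [4, 6, 0, 5, 1, 1, 6]
sum = 23

23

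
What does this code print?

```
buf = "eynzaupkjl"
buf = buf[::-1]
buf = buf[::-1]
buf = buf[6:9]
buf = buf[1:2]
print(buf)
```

reverse → 'ljkpuaznye'
reverse → 'eynzaupkjl'
slice [6:9] → 'pkj'
slice [1:2] → 'k'

k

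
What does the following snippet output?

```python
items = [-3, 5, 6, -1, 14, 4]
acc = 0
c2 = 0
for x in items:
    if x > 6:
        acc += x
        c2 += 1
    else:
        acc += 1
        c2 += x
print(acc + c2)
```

x=-3: not >6, acc = 0+1 = 1; c2=-3
x=5: not >6, acc = 1+1 = 2; c2=2
x=6: not >6, acc = 2+1 = 3; c2=8
x=-1: not >6, acc = 3+1 = 4; c2=7
x=14: >6, acc = 4+14 = 18; c2=8
x=4: not >6, acc = 18+1 = 19; c2=12
acc+c2 = 19+12 = 31

31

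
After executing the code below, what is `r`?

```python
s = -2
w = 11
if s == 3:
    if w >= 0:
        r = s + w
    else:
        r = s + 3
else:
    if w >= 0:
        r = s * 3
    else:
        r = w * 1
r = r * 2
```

-12

s=-2, w=11
s == 3 is False; w >= 0 is True
→ r = s * 3 = -6
r = (-6)*2 = -12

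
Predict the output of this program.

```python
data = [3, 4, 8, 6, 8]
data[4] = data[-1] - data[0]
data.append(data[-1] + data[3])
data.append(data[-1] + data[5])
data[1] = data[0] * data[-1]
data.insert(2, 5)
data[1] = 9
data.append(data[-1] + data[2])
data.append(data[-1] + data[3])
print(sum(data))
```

131

data[4] = data[-1]-data[0] = 8-3 = 5 → [3, 4, 8, 6, 5]
append data[-1]+data[3] = 5+6 = 11 → [3, 4, 8, 6, 5, 11]
append data[-1]+data[5] = 11+11 = 22 → [3, 4, 8, 6, 5, 11, 22]
data[1] = data[0]*data[-1] = 3*22 = 66 → [3, 66, 8, 6, 5, 11, 22]
insert 5 at 2 → [3, 66, 5, 8, 6, 5, 11, 22]
data[1] = 9 → [3, 9, 5, 8, 6, 5, 11, 22]
append data[-1]+data[2] = 22+5 = 27 → [3, 9, 5, 8, 6, 5, 11, 22, 27]
append data[-1]+data[3] = 27+8 = 35 → [3, 9, 5, 8, 6, 5, 11, 22, 27, 35]
sum = 131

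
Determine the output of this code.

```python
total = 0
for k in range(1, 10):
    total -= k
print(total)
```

k=1: total = 0-1 = -1
k=2: total = (-1)-2 = -3
k=3: total = (-3)-3 = -6
k=4: total = (-6)-4 = -10
k=5: total = (-10)-5 = -15
k=6: total = (-15)-6 = -21
k=7: total = (-21)-7 = -28
k=8: total = (-28)-8 = -36
k=9: total = (-36)-9 = -45

-45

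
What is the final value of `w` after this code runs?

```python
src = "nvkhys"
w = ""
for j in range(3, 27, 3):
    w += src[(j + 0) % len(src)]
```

'hnhnhnhn'

j=3: add src[3]='h' → 'h'
j=6: add src[0]='n' → 'hn'
j=9: add src[3]='h' → 'hnh'
j=12: add src[0]='n' → 'hnhn'
j=15: add src[3]='h' → 'hnhnh'
j=18: add src[0]='n' → 'hnhnhn'
j=21: add src[3]='h' → 'hnhnhnh'
j=24: add src[0]='n' → 'hnhnhnhn'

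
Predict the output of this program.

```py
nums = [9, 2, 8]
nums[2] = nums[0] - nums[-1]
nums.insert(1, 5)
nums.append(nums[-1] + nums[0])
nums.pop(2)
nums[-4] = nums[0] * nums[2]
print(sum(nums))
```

nums[2] = nums[0]-nums[-1] = 9-8 = 1 → [9, 2, 1]
insert 5 at 1 → [9, 5, 2, 1]
append nums[-1]+nums[0] = 1+9 = 10 → [9, 5, 2, 1, 10]
pop(2) removes 2 → [9, 5, 1, 10]
nums[-4] = nums[0]*nums[2] = 9*1 = 9 → [9, 5, 1, 10]
sum = 25

25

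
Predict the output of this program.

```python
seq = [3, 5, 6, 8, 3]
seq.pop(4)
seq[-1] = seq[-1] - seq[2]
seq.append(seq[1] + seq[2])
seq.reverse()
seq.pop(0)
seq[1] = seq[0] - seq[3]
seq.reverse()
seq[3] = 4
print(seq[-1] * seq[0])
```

pop(4) removes 3 → [3, 5, 6, 8]
seq[-1] = seq[-1]-seq[2] = 8-6 = 2 → [3, 5, 6, 2]
append seq[1]+seq[2] = 5+6 = 11 → [3, 5, 6, 2, 11]
reverse → [11, 2, 6, 5, 3]
pop(0) removes 11 → [2, 6, 5, 3]
seq[1] = seq[0]-seq[3] = 2-3 = -1 → [2, -1, 5, 3]
reverse → [3, 5, -1, 2]
seq[3] = 4 → [3, 5, -1, 4]
seq[-1]*seq[0] = 4*3 = 12

12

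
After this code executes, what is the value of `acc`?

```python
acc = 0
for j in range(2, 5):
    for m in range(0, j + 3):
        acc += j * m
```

j=2,m=0: acc = 0+0 = 0
j=2,m=1: acc = 0+2 = 2
j=2,m=2: acc = 2+4 = 6
j=2,m=3: acc = 6+6 = 12
j=2,m=4: acc = 12+8 = 20
j=3,m=0: acc = 20+0 = 20
j=3,m=1: acc = 20+3 = 23
j=3,m=2: acc = 23+6 = 29
j=3,m=3: acc = 29+9 = 38
j=3,m=4: acc = 38+12 = 50
j=3,m=5: acc = 50+15 = 65
j=4,m=0: acc = 65+0 = 65
j=4,m=1: acc = 65+4 = 69
j=4,m=2: acc = 69+8 = 77
j=4,m=3: acc = 77+12 = 89
j=4,m=4: acc = 89+16 = 105
j=4,m=5: acc = 105+20 = 125
j=4,m=6: acc = 125+24 = 149

149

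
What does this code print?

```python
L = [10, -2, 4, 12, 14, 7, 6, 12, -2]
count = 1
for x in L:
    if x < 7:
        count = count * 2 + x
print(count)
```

26

x=10: not <7
x=-2: <7, count = 1*2+(-2) = 0
x=4: <7, count = 0*2+4 = 4
x=12: not <7
x=14: not <7
x=7: not <7
x=6: <7, count = 4*2+6 = 14
x=12: not <7
x=-2: <7, count = 14*2+(-2) = 26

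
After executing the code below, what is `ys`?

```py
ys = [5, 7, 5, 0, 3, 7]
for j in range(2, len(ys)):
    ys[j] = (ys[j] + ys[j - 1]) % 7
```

[5, 7, 5, 5, 1, 1]

j=2: ys[2] = (5+7)%7 = 5 → [5, 7, 5, 0, 3, 7]
j=3: ys[3] = (0+5)%7 = 5 → [5, 7, 5, 5, 3, 7]
j=4: ys[4] = (3+5)%7 = 1 → [5, 7, 5, 5, 1, 7]
j=5: ys[5] = (7+1)%7 = 1 → [5, 7, 5, 5, 1, 1]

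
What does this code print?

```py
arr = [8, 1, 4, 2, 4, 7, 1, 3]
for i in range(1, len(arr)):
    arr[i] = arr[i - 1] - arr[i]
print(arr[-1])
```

i=1: arr[1] = 8-1 = 7 → [8, 7, 4, 2, 4, 7, 1, 3]
i=2: arr[2] = 7-4 = 3 → [8, 7, 3, 2, 4, 7, 1, 3]
i=3: arr[3] = 3-2 = 1 → [8, 7, 3, 1, 4, 7, 1, 3]
i=4: arr[4] = 1-4 = -3 → [8, 7, 3, 1, -3, 7, 1, 3]
i=5: arr[5] = (-3)-7 = -10 → [8, 7, 3, 1, -3, -10, 1, 3]
i=6: arr[6] = (-10)-1 = -11 → [8, 7, 3, 1, -3, -10, -11, 3]
i=7: arr[7] = (-11)-3 = -14 → [8, 7, 3, 1, -3, -10, -11, -14]

-14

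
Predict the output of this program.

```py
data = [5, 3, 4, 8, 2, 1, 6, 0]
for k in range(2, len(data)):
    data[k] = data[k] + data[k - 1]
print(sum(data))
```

113

k=2: data[2] = 4+3 = 7 → [5, 3, 7, 8, 2, 1, 6, 0]
k=3: data[3] = 8+7 = 15 → [5, 3, 7, 15, 2, 1, 6, 0]
k=4: data[4] = 2+15 = 17 → [5, 3, 7, 15, 17, 1, 6, 0]
k=5: data[5] = 1+17 = 18 → [5, 3, 7, 15, 17, 18, 6, 0]
k=6: data[6] = 6+18 = 24 → [5, 3, 7, 15, 17, 18, 24, 0]
k=7: data[7] = 0+24 = 24 → [5, 3, 7, 15, 17, 18, 24, 24]
sum = 113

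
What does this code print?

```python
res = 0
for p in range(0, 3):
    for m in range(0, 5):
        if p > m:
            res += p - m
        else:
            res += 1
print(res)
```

p=0,m=0: not 0>0, res = 0+1 = 1
p=0,m=1: not 0>1, res = 1+1 = 2
p=0,m=2: not 0>2, res = 2+1 = 3
p=0,m=3: not 0>3, res = 3+1 = 4
p=0,m=4: not 0>4, res = 4+1 = 5
p=1,m=0: 1>0, res = 5+1 = 6
p=1,m=1: not 1>1, res = 6+1 = 7
p=1,m=2: not 1>2, res = 7+1 = 8
p=1,m=3: not 1>3, res = 8+1 = 9
p=1,m=4: not 1>4, res = 9+1 = 10
p=2,m=0: 2>0, res = 10+2 = 12
p=2,m=1: 2>1, res = 12+1 = 13
p=2,m=2: not 2>2, res = 13+1 = 14
p=2,m=3: not 2>3, res = 14+1 = 15
p=2,m=4: not 2>4, res = 15+1 = 16

16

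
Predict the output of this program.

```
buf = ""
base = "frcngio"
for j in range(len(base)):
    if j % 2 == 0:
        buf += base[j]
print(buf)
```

fcgo

j=0: add 'f' → 'f'
j=1: skip
j=2: add 'c' → 'fc'
j=3: skip
j=4: add 'g' → 'fcg'
j=5: skip
j=6: add 'o' → 'fcgo'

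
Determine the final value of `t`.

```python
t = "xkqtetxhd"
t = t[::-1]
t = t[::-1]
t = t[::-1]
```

'dhxtetqkx'

reverse → 'dhxtetqkx'
reverse → 'xkqtetxhd'
reverse → 'dhxtetqkx'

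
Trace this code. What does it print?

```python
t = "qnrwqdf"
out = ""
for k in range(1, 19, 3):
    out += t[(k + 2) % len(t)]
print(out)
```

wfrdnq

k=1: add t[3]='w' → 'w'
k=4: add t[6]='f' → 'wf'
k=7: add t[2]='r' → 'wfr'
k=10: add t[5]='d' → 'wfrd'
k=13: add t[1]='n' → 'wfrdn'
k=16: add t[4]='q' → 'wfrdnq'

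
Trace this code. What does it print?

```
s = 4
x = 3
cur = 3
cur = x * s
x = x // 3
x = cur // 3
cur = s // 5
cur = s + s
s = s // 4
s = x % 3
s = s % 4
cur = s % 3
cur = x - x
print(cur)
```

cur = 3*4 = 12
x = 3//3 = 1
x = 12//3 = 4
cur = 4//5 = 0
cur = 4+4 = 8
s = 4//4 = 1
s = 4%3 = 1
s = 1%4 = 1
cur = 1%3 = 1
cur = 4-4 = 0

0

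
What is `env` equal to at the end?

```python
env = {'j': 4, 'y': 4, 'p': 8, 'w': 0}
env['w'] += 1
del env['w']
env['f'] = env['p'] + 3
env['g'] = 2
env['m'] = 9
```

env['w'] = 0+1 = 1 → {'j': 4, 'y': 4, 'p': 8, 'w': 1}
del 'w' → {'j': 4, 'y': 4, 'p': 8}
env['f'] = env['p']+3 = 11 → {'j': 4, 'y': 4, 'p': 8, 'f': 11}
env['g'] = 2 → {'j': 4, 'y': 4, 'p': 8, 'f': 11, 'g': 2}
env['m'] = 9 → {'j': 4, 'y': 4, 'p': 8, 'f': 11, 'g': 2, 'm': 9}

{'j': 4, 'y': 4, 'p': 8, 'f': 11, 'g': 2, 'm': 9}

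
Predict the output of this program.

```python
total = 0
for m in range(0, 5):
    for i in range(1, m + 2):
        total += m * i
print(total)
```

105

m=0,i=1: total = 0+0 = 0
m=1,i=1: total = 0+1 = 1
m=1,i=2: total = 1+2 = 3
m=2,i=1: total = 3+2 = 5
m=2,i=2: total = 5+4 = 9
m=2,i=3: total = 9+6 = 15
m=3,i=1: total = 15+3 = 18
m=3,i=2: total = 18+6 = 24
m=3,i=3: total = 24+9 = 33
m=3,i=4: total = 33+12 = 45
m=4,i=1: total = 45+4 = 49
m=4,i=2: total = 49+8 = 57
m=4,i=3: total = 57+12 = 69
m=4,i=4: total = 69+16 = 85
m=4,i=5: total = 85+20 = 105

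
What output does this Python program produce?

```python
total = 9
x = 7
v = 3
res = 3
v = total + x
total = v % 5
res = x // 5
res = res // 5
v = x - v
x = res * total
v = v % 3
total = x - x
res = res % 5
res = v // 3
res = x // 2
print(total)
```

0

v = 9+7 = 16
total = 16%5 = 1
res = 7//5 = 1
res = 1//5 = 0
v = 7-16 = -9
x = 0*1 = 0
v = (-9)%3 = 0
total = 0-0 = 0
res = 0%5 = 0
res = 0//3 = 0
res = 0//2 = 0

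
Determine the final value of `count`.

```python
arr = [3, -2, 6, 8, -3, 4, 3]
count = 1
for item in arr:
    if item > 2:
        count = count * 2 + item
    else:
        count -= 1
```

item=3: >2, count = 1*2+3 = 5
item=-2: not >2, count = 5-1 = 4
item=6: >2, count = 4*2+6 = 14
item=8: >2, count = 14*2+8 = 36
item=-3: not >2, count = 36-1 = 35
item=4: >2, count = 35*2+4 = 74
item=3: >2, count = 74*2+3 = 151

151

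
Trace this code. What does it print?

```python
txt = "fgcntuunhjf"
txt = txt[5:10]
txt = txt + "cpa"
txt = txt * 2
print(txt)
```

slice [5:10] → 'uunhj'
+ 'cpa' → 'uunhjcpa'
repeat ×2 → 'uunhjcpauunhjcpa'

uunhjcpauunhjcpa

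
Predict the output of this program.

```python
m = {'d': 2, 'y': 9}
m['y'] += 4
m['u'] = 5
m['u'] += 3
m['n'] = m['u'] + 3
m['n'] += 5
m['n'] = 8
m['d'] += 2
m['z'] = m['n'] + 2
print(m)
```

m['y'] = 9+4 = 13 → {'d': 2, 'y': 13}
m['u'] = 5 → {'d': 2, 'y': 13, 'u': 5}
m['u'] = 5+3 = 8 → {'d': 2, 'y': 13, 'u': 8}
m['n'] = m['u']+3 = 11 → {'d': 2, 'y': 13, 'u': 8, 'n': 11}
m['n'] = 11+5 = 16 → {'d': 2, 'y': 13, 'u': 8, 'n': 16}
m['n'] = 8 → {'d': 2, 'y': 13, 'u': 8, 'n': 8}
m['d'] = 2+2 = 4 → {'d': 4, 'y': 13, 'u': 8, 'n': 8}
m['z'] = m['n']+2 = 10 → {'d': 4, 'y': 13, 'u': 8, 'n': 8, 'z': 10}

{'d': 4, 'y': 13, 'u': 8, 'n': 8, 'z': 10}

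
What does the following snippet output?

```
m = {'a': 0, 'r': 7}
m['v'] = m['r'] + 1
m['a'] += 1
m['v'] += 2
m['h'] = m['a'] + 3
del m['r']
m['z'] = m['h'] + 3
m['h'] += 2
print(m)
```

{'a': 1, 'v': 10, 'h': 6, 'z': 7}

m['v'] = m['r']+1 = 8 → {'a': 0, 'r': 7, 'v': 8}
m['a'] = 0+1 = 1 → {'a': 1, 'r': 7, 'v': 8}
m['v'] = 8+2 = 10 → {'a': 1, 'r': 7, 'v': 10}
m['h'] = m['a']+3 = 4 → {'a': 1, 'r': 7, 'v': 10, 'h': 4}
del 'r' → {'a': 1, 'v': 10, 'h': 4}
m['z'] = m['h']+3 = 7 → {'a': 1, 'v': 10, 'h': 4, 'z': 7}
m['h'] = 4+2 = 6 → {'a': 1, 'v': 10, 'h': 6, 'z': 7}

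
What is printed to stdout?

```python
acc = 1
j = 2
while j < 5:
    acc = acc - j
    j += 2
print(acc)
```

j=2: acc = 1-2 = -1
j=4: acc = (-1)-4 = -5

-5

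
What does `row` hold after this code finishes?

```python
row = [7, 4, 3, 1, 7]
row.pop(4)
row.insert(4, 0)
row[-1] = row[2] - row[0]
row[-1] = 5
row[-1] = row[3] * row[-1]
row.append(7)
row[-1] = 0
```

pop(4) removes 7 → [7, 4, 3, 1]
insert 0 at 4 → [7, 4, 3, 1, 0]
row[-1] = row[2]-row[0] = 3-7 = -4 → [7, 4, 3, 1, -4]
row[-1] = 5 → [7, 4, 3, 1, 5]
row[-1] = row[3]*row[-1] = 1*5 = 5 → [7, 4, 3, 1, 5]
append 7 → [7, 4, 3, 1, 5, 7]
row[-1] = 0 → [7, 4, 3, 1, 5, 0]

[7, 4, 3, 1, 5, 0]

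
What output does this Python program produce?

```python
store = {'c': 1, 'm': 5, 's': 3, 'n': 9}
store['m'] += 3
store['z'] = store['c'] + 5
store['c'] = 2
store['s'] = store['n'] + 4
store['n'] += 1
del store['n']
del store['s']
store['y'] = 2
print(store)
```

{'c': 2, 'm': 8, 'z': 6, 'y': 2}

store['m'] = 5+3 = 8 → {'c': 1, 'm': 8, 's': 3, 'n': 9}
store['z'] = store['c']+5 = 6 → {'c': 1, 'm': 8, 's': 3, 'n': 9, 'z': 6}
store['c'] = 2 → {'c': 2, 'm': 8, 's': 3, 'n': 9, 'z': 6}
store['s'] = store['n']+4 = 13 → {'c': 2, 'm': 8, 's': 13, 'n': 9, 'z': 6}
store['n'] = 9+1 = 10 → {'c': 2, 'm': 8, 's': 13, 'n': 10, 'z': 6}
del 'n' → {'c': 2, 'm': 8, 's': 13, 'z': 6}
del 's' → {'c': 2, 'm': 8, 'z': 6}
store['y'] = 2 → {'c': 2, 'm': 8, 'z': 6, 'y': 2}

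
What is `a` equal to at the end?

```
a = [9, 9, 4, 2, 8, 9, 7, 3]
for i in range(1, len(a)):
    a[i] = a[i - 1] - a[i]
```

[9, 0, -4, -6, -14, -23, -30, -33]

i=1: a[1] = 9-9 = 0 → [9, 0, 4, 2, 8, 9, 7, 3]
i=2: a[2] = 0-4 = -4 → [9, 0, -4, 2, 8, 9, 7, 3]
i=3: a[3] = (-4)-2 = -6 → [9, 0, -4, -6, 8, 9, 7, 3]
i=4: a[4] = (-6)-8 = -14 → [9, 0, -4, -6, -14, 9, 7, 3]
i=5: a[5] = (-14)-9 = -23 → [9, 0, -4, -6, -14, -23, 7, 3]
i=6: a[6] = (-23)-7 = -30 → [9, 0, -4, -6, -14, -23, -30, 3]
i=7: a[7] = (-30)-3 = -33 → [9, 0, -4, -6, -14, -23, -30, -33]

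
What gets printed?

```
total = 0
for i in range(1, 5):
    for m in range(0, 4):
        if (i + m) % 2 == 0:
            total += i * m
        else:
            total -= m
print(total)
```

16

i=1,m=0: odd sum, total = 0-0 = 0
i=1,m=1: even sum, total = 0+1 = 1
i=1,m=2: odd sum, total = 1-2 = -1
i=1,m=3: even sum, total = (-1)+3 = 2
i=2,m=0: even sum, total = 2+0 = 2
i=2,m=1: odd sum, total = 2-1 = 1
i=2,m=2: even sum, total = 1+4 = 5
i=2,m=3: odd sum, total = 5-3 = 2
i=3,m=0: odd sum, total = 2-0 = 2
i=3,m=1: even sum, total = 2+3 = 5
i=3,m=2: odd sum, total = 5-2 = 3
i=3,m=3: even sum, total = 3+9 = 12
i=4,m=0: even sum, total = 12+0 = 12
i=4,m=1: odd sum, total = 12-1 = 11
i=4,m=2: even sum, total = 11+8 = 19
i=4,m=3: odd sum, total = 19-3 = 16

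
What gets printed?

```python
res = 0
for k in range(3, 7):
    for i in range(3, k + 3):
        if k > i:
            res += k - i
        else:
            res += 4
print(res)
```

58

k=3,i=3: not 3>3, res = 0+4 = 4
k=3,i=4: not 3>4, res = 4+4 = 8
k=3,i=5: not 3>5, res = 8+4 = 12
k=4,i=3: 4>3, res = 12+1 = 13
k=4,i=4: not 4>4, res = 13+4 = 17
k=4,i=5: not 4>5, res = 17+4 = 21
k=4,i=6: not 4>6, res = 21+4 = 25
k=5,i=3: 5>3, res = 25+2 = 27
k=5,i=4: 5>4, res = 27+1 = 28
k=5,i=5: not 5>5, res = 28+4 = 32
k=5,i=6: not 5>6, res = 32+4 = 36
k=5,i=7: not 5>7, res = 36+4 = 40
k=6,i=3: 6>3, res = 40+3 = 43
k=6,i=4: 6>4, res = 43+2 = 45
k=6,i=5: 6>5, res = 45+1 = 46
k=6,i=6: not 6>6, res = 46+4 = 50
k=6,i=7: not 6>7, res = 50+4 = 54
k=6,i=8: not 6>8, res = 54+4 = 58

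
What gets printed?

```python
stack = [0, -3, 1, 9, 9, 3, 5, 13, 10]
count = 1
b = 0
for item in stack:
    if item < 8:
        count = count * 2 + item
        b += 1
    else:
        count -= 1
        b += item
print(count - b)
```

-33

item=0: <8, count = 1*2+0 = 2; b=1
item=-3: <8, count = 2*2+(-3) = 1; b=2
item=1: <8, count = 1*2+1 = 3; b=3
item=9: not <8, count = 3-1 = 2; b=12
item=9: not <8, count = 2-1 = 1; b=21
item=3: <8, count = 1*2+3 = 5; b=22
item=5: <8, count = 5*2+5 = 15; b=23
item=13: not <8, count = 15-1 = 14; b=36
item=10: not <8, count = 14-1 = 13; b=46
count-b = 13-46 = -33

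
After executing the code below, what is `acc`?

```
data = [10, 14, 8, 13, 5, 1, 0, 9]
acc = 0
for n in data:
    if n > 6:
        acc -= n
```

n=10: >6, acc = 0-10 = -10
n=14: >6, acc = (-10)-14 = -24
n=8: >6, acc = (-24)-8 = -32
n=13: >6, acc = (-32)-13 = -45
n=5: not >6
n=1: not >6
n=0: not >6
n=9: >6, acc = (-45)-9 = -54

-54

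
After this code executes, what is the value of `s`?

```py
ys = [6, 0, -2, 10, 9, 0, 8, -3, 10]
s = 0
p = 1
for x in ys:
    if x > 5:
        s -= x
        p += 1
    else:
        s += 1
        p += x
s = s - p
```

-40

x=6: >5, s = 0-6 = -6; p=2
x=0: not >5, s = (-6)+1 = -5; p=2
x=-2: not >5, s = (-5)+1 = -4; p=0
x=10: >5, s = (-4)-10 = -14; p=1
x=9: >5, s = (-14)-9 = -23; p=2
x=0: not >5, s = (-23)+1 = -22; p=2
x=8: >5, s = (-22)-8 = -30; p=3
x=-3: not >5, s = (-30)+1 = -29; p=0
x=10: >5, s = (-29)-10 = -39; p=1
s-p = (-39)-1 = -40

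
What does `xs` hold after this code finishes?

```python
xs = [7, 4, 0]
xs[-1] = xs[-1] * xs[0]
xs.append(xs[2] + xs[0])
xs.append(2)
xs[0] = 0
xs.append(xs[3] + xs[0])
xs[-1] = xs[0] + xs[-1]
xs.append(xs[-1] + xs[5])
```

[0, 4, 0, 7, 2, 7, 14]

xs[-1] = xs[-1]*xs[0] = 0*7 = 0 → [7, 4, 0]
append xs[2]+xs[0] = 0+7 = 7 → [7, 4, 0, 7]
append 2 → [7, 4, 0, 7, 2]
xs[0] = 0 → [0, 4, 0, 7, 2]
append xs[3]+xs[0] = 7+0 = 7 → [0, 4, 0, 7, 2, 7]
xs[-1] = xs[0]+xs[-1] = 0+7 = 7 → [0, 4, 0, 7, 2, 7]
append xs[-1]+xs[5] = 7+7 = 14 → [0, 4, 0, 7, 2, 7, 14]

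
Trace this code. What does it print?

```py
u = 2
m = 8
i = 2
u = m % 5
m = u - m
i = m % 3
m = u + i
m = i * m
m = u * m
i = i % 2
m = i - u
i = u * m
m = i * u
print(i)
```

-6

u = 8%5 = 3
m = 3-8 = -5
i = (-5)%3 = 1
m = 3+1 = 4
m = 1*4 = 4
m = 3*4 = 12
i = 1%2 = 1
m = 1-3 = -2
i = 3*(-2) = -6
m = (-6)*3 = -18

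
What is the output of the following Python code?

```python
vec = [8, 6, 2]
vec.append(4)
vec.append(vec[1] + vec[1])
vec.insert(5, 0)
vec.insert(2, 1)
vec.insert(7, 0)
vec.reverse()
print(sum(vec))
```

append 4 → [8, 6, 2, 4]
append vec[1]+vec[1] = 6+6 = 12 → [8, 6, 2, 4, 12]
insert 0 at 5 → [8, 6, 2, 4, 12, 0]
insert 1 at 2 → [8, 6, 1, 2, 4, 12, 0]
insert 0 at 7 → [8, 6, 1, 2, 4, 12, 0, 0]
reverse → [0, 0, 12, 4, 2, 1, 6, 8]
sum = 33

33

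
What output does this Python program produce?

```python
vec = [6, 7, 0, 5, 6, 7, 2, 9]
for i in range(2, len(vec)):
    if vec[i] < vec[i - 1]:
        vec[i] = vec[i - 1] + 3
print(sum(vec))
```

i=2: 0<7, vec[2] = 7+3 = 10 → [6, 7, 10, 5, 6, 7, 2, 9]
i=3: 5<10, vec[3] = 10+3 = 13 → [6, 7, 10, 13, 6, 7, 2, 9]
i=4: 6<13, vec[4] = 13+3 = 16 → [6, 7, 10, 13, 16, 7, 2, 9]
i=5: 7<16, vec[5] = 16+3 = 19 → [6, 7, 10, 13, 16, 19, 2, 9]
i=6: 2<19, vec[6] = 19+3 = 22 → [6, 7, 10, 13, 16, 19, 22, 9]
i=7: 9<22, vec[7] = 22+3 = 25 → [6, 7, 10, 13, 16, 19, 22, 25]
sum = 118

118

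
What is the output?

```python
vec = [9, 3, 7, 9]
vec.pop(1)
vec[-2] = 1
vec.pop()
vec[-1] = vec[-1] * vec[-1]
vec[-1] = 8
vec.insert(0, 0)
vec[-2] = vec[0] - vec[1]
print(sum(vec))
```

-1

pop(1) removes 3 → [9, 7, 9]
vec[-2] = 1 → [9, 1, 9]
pop() removes 9 → [9, 1]
vec[-1] = vec[-1]*vec[-1] = 1*1 = 1 → [9, 1]
vec[-1] = 8 → [9, 8]
insert 0 at 0 → [0, 9, 8]
vec[-2] = vec[0]-vec[1] = 0-9 = -9 → [0, -9, 8]
sum = -1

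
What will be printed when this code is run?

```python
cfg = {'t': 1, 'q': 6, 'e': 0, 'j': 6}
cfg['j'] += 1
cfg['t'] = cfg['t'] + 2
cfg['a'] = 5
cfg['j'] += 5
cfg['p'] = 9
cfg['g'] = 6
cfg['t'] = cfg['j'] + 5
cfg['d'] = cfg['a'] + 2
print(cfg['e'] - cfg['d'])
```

cfg['j'] = 6+1 = 7 → {'t': 1, 'q': 6, 'e': 0, 'j': 7}
cfg['t'] = cfg['t']+2 = 3 → {'t': 3, 'q': 6, 'e': 0, 'j': 7}
cfg['a'] = 5 → {'t': 3, 'q': 6, 'e': 0, 'j': 7, 'a': 5}
cfg['j'] = 7+5 = 12 → {'t': 3, 'q': 6, 'e': 0, 'j': 12, 'a': 5}
cfg['p'] = 9 → {'t': 3, 'q': 6, 'e': 0, 'j': 12, 'a': 5, 'p': 9}
cfg['g'] = 6 → {'t': 3, 'q': 6, 'e': 0, 'j': 12, 'a': 5, 'p': 9, 'g': 6}
cfg['t'] = cfg['j']+5 = 17 → {'t': 17, 'q': 6, 'e': 0, 'j': 12, 'a': 5, 'p': 9, 'g': 6}
cfg['d'] = cfg['a']+2 = 7 → {'t': 17, 'q': 6, 'e': 0, 'j': 12, 'a': 5, 'p': 9, 'g': 6, 'd': 7}
cfg['e']-cfg['d'] = 0-7 = -7

-7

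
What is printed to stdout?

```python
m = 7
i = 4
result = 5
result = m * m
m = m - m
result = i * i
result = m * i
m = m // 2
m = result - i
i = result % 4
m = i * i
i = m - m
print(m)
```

0

result = 7*7 = 49
m = 7-7 = 0
result = 4*4 = 16
result = 0*4 = 0
m = 0//2 = 0
m = 0-4 = -4
i = 0%4 = 0
m = 0*0 = 0
i = 0-0 = 0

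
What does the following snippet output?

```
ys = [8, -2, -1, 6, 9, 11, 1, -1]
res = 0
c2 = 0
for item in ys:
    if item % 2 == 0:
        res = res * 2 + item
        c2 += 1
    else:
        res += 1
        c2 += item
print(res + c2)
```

62

item=8: even, res = 0*2+8 = 8; c2=1
item=-2: even, res = 8*2+(-2) = 14; c2=2
item=-1: not even, res = 14+1 = 15; c2=1
item=6: even, res = 15*2+6 = 36; c2=2
item=9: not even, res = 36+1 = 37; c2=11
item=11: not even, res = 37+1 = 38; c2=22
item=1: not even, res = 38+1 = 39; c2=23
item=-1: not even, res = 39+1 = 40; c2=22
res+c2 = 40+22 = 62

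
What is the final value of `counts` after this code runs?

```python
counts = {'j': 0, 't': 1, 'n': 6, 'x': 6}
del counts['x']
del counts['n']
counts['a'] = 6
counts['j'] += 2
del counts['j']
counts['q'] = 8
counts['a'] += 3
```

del 'x' → {'j': 0, 't': 1, 'n': 6}
del 'n' → {'j': 0, 't': 1}
counts['a'] = 6 → {'j': 0, 't': 1, 'a': 6}
counts['j'] = 0+2 = 2 → {'j': 2, 't': 1, 'a': 6}
del 'j' → {'t': 1, 'a': 6}
counts['q'] = 8 → {'t': 1, 'a': 6, 'q': 8}
counts['a'] = 6+3 = 9 → {'t': 1, 'a': 9, 'q': 8}

{'t': 1, 'a': 9, 'q': 8}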